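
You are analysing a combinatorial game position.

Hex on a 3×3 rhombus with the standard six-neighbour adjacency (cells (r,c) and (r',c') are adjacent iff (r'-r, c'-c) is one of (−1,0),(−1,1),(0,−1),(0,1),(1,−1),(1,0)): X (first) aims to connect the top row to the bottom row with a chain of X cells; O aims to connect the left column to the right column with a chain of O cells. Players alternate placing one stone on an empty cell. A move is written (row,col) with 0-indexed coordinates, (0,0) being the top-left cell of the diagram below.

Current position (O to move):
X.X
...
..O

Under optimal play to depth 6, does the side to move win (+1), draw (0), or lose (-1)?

[X.X/.../..O] O move#1: (0,1):-1/XOX/.../..O, (1,0):-1/X.X/O../..O, (1,1):+1/X.X/.O./..O*, (1,2):-1/X.X/..O/..O, (2,0):-1/X.X/.../O.O, (2,1):-1/X.X/.../.OO
[X.X/.O./..O] X move#2: (0,1):-1/XXX/.O./..O*, (1,0):-1/X.X/XO./..O, (1,2):-1/X.X/.OX/..O, (2,0):-1/X.X/.O./X.O, (2,1):-1/X.X/.O./.XO
[XXX/.O./..O] O move#3: (1,0):+1/XXX/OO./..O*, (1,2):+1/XXX/.OO/..O, (2,0):+1/XXX/.O./O.O, (2,1):+1/XXX/.O./.OO
[XXX/OO./..O] X move#4: (1,2):-1/XXX/OOX/..O*, (2,0):-1/XXX/OO./X.O, (2,1):-1/XXX/OO./.XO
[XXX/OOX/..O] O move#5: (2,0):-1/XXX/OOX/O.O, (2,1):+1/XXX/OOX/.OO*
[XXX/OOX/.OO] end (terminal -1, X#6); searched X.X/.../..O to 6

value(X.X/.../..O, O) = +1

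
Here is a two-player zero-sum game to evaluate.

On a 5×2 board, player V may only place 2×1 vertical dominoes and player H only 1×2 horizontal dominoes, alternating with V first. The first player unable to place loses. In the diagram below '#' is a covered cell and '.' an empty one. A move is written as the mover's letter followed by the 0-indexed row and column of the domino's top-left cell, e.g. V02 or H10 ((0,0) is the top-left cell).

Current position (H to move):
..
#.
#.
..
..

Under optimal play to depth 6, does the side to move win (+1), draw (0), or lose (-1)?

value(../#./#./../.., H) = +1

p1 H@[../#./#./../..]: H00[##/#./#./../..]-1 H30[../#./#./##/..]+1* H40[../#./#./../##]+1
p2 V@[../#./#./##/..]: V01[.#/##/#./##/..]-1* V11[../##/##/##/..]-1
p3 H@[.#/##/#./##/..]: H40[.#/##/#./##/##]+1*
p4 V@[.#/##/#./##/##] terminal -1; root [../#./#./../..] d6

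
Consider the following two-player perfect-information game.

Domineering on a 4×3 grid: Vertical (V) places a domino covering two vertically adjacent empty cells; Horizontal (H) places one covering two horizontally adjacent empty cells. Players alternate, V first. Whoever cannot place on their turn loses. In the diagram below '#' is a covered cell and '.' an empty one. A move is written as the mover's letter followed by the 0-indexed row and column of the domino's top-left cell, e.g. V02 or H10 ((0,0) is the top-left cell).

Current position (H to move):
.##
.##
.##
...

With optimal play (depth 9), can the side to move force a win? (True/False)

H winning at [.##/.##/.##/...]: False

[.##/.##/.##/...] H move#1: H30:-1/.##/.##/.##/##.*, H31:-1/.##/.##/.##/.##
[.##/.##/.##/##.] V move#2: V00:+1/###/###/.##/##.*, V10:+1/.##/###/###/##.
[###/###/.##/##.] end (terminal -1, H#3); searched .##/.##/.##/... to 9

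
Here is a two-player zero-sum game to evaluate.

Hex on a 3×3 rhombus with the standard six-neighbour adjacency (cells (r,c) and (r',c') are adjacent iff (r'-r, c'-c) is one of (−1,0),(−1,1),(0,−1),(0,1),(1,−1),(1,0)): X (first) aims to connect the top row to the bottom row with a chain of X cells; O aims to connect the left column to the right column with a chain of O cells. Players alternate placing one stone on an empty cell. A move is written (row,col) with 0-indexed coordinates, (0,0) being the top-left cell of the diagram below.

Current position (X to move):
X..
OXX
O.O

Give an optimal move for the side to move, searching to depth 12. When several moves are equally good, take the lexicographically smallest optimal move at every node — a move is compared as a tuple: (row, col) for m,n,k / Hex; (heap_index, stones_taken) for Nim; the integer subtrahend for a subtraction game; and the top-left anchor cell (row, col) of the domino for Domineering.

[X../OXX/O.O] X move#1: (0,1):-1/XX./OXX/O.O, (0,2):-1/X.X/OXX/O.O, (2,1):+1/X../OXX/OXO*
[X../OXX/OXO] O move#2: (0,1):-1/XO./OXX/OXO*, (0,2):-1/X.O/OXX/OXO
[XO./OXX/OXO] X move#3: (0,2):+1/XOX/OXX/OXO*
[XOX/OXX/OXO] end (terminal -1, O#4); searched X../OXX/O.O to 12

X's best at [X../OXX/O.O]: (2,1)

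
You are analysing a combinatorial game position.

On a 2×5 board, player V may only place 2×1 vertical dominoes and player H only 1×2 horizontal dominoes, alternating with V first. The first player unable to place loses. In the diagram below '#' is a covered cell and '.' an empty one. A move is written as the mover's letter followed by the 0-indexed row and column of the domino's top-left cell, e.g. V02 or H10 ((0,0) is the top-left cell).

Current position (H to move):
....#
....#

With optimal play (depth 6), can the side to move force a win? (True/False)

H winning at [....#/....#]: True

[....#/....#] H move#1: H00:-1/##..#/....#, H01:+1/.##.#/....#*, H02:-1/..###/....#, H10:-1/....#/##..#, H11:+1/....#/.##.#, H12:-1/....#/..###
[.##.#/....#] V move#2: V00:-1/###.#/#...#*, V03:-1/.####/...##
[###.#/#...#] H move#3: H11:-1/###.#/###.#, H12:+1/###.#/#.###*
[###.#/#.###] end (terminal -1, V#4); searched ....#/....# to 6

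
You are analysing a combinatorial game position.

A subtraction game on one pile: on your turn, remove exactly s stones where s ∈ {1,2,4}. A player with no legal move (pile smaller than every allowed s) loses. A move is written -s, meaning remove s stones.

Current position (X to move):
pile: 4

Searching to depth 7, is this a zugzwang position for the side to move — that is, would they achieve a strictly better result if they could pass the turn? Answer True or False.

[4] X move#1: -1:+1/3*, -2:-1/2, -4:+1/0
[3] O move#2: -1:-1/2*, -2:-1/1
[2] X move#3: -1:-1/1, -2:+1/0*
[0] end (terminal -1, O#4); searched 4 to 7
pass branch (O moves first from the same position):
  | [4] O move#1: -1:+1/3*, -2:-1/2, -4:+1/0
  | [3] X move#2: -1:-1/2*, -2:-1/1
  | [2] O move#3: -1:-1/1, -2:+1/0*
  | [0] end (terminal -1, X#4); searched 4 to 7
X moving scores +1; X passing scores -1

zugzwang(4, X) = False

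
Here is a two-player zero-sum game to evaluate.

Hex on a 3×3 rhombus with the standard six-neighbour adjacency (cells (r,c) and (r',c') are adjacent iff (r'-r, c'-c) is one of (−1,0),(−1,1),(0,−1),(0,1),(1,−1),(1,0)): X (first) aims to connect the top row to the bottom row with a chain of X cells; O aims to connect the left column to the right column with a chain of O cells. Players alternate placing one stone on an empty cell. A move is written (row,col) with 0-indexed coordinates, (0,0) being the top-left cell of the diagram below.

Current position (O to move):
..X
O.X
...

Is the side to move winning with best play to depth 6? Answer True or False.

p1 O@[..X/O.X/...]: (0,0)[O.X/O.X/...]-1* (0,1)[.OX/O.X/...]-1 (1,1)[..X/OOX/...]-1 (2,0)[..X/O.X/O..]-1 (2,1)[..X/O.X/.O.]-1 (2,2)[..X/O.X/..O]-1
p2 X@[O.X/O.X/...]: (0,1)[OXX/O.X/...]+1* (1,1)[O.X/OXX/...]+1 (2,0)[O.X/O.X/X..]+1 (2,1)[O.X/O.X/.X.]+1 (2,2)[O.X/O.X/..X]+1
p3 O@[OXX/O.X/...]: (1,1)[OXX/OOX/...]-1* (2,0)[OXX/O.X/O..]-1 (2,1)[OXX/O.X/.O.]-1 (2,2)[OXX/O.X/..O]-1
p4 X@[OXX/OOX/...]: (2,0)[OXX/OOX/X..]+1* (2,1)[OXX/OOX/.X.]+1 (2,2)[OXX/OOX/..X]+1
p5 O@[OXX/OOX/X..]: (2,1)[OXX/OOX/XO.]-1* (2,2)[OXX/OOX/X.O]-1
p6 X@[OXX/OOX/XO.]: (2,2)[OXX/OOX/XOX]+1*
p7 O@[OXX/OOX/XOX] terminal -1; root [..X/O.X/...] d6

O winning at [..X/O.X/...]: False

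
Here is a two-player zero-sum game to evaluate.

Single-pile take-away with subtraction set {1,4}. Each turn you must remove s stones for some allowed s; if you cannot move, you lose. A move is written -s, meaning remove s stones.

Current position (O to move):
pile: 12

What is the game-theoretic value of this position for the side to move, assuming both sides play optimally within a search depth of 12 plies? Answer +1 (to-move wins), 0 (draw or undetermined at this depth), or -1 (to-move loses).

ply 1, O at 12 | -1=-1→11*; -4=-1→8
ply 2, X at 11 | -1=+1→10*; -4=+1→7
ply 3, O at 10 | -1=-1→9*; -4=-1→6
ply 4, X at 9 | -1=-1→8; -4=+1→5*
ply 5, O at 5 | -1=-1→4*; -4=-1→1
ply 6, X at 4 | -1=-1→3; -4=+1→0*
ply 7: 0 is terminal -1 (O); from 12 depth 12

value(12, O) = -1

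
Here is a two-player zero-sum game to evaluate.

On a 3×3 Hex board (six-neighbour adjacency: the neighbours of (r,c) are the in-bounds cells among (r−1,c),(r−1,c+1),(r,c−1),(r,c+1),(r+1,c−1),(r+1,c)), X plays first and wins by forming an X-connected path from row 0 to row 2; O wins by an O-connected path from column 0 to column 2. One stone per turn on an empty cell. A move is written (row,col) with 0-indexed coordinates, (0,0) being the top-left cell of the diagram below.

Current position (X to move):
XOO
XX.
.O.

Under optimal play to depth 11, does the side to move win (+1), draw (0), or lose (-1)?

p1 X@[XOO/XX./.O.]: (1,2)[XOO/XXX/.O.]+1* (2,0)[XOO/XX./XO.]+1 (2,2)[XOO/XX./.OX]+1
p2 O@[XOO/XXX/.O.]: (2,0)[XOO/XXX/OO.]-1* (2,2)[XOO/XXX/.OO]-1
p3 X@[XOO/XXX/OO.]: (2,2)[XOO/XXX/OOX]+1*
p4 O@[XOO/XXX/OOX] terminal -1; root [XOO/XX./.O.] d11

value(XOO/XX./.O., X) = +1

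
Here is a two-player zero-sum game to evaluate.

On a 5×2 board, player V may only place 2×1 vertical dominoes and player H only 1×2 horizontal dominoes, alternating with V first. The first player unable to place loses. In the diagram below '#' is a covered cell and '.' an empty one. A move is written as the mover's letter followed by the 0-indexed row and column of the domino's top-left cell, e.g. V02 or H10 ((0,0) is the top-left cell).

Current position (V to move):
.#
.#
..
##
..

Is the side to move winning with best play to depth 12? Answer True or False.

V winning at [.#/.#/../##/..]: False

[.#/.#/../##/..] V move#1: V00:-1/##/##/../##/..*, V10:-1/.#/##/#./##/..
[##/##/../##/..] H move#2: H20:+1/##/##/##/##/..*, H40:+1/##/##/../##/##
[##/##/##/##/..] end (terminal -1, V#3); searched .#/.#/../##/.. to 12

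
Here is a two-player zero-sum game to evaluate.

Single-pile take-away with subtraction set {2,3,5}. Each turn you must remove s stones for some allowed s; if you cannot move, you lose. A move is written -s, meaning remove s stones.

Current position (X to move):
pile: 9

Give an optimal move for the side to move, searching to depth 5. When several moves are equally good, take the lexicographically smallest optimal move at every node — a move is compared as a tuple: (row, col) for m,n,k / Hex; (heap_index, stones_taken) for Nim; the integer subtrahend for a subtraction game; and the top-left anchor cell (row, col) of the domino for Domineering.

[9] X move#1: -2:+1/7*, -3:-1/6, -5:-1/4
[7] O move#2: -2:-1/5*, -3:-1/4, -5:-1/2
[5] X move#3: -2:-1/3, -3:-1/2, -5:+1/0*
[0] end (terminal -1, O#4); searched 9 to 5

X's best at [9]: -2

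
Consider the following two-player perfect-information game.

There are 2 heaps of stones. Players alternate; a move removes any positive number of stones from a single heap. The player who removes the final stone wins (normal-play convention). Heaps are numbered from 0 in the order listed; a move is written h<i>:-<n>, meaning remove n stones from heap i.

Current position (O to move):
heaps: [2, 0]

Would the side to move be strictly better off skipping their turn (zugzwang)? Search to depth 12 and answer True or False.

zugzwang((2,0), O) = False

[(2,0)] O move#1: h0:-1:-1/(1,0), h0:-2:+1/(0,0)*
[(0,0)] end (terminal -1, X#2); searched (2,0) to 12
suppose O passes — search the same position with X to move:
pass> [(2,0)] X move#1: h0:-1:-1/(1,0), h0:-2:+1/(0,0)*
pass> [(0,0)] end (terminal -1, O#2); searched (2,0) to 12
for O: play +1, pass -1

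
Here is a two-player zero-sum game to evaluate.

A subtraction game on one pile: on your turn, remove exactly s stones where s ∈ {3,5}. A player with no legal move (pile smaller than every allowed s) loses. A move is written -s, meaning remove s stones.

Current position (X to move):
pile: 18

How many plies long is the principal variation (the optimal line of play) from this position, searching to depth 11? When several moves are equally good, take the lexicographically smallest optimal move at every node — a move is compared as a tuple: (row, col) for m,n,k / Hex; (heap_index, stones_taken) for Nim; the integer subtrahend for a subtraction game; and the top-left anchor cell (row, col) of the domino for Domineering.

PV length from [18]: 4 plies

[18] X move#1: -3:-1/15*, -5:-1/13
[15] O move#2: -3:-1/12, -5:+1/10*
[10] X move#3: -3:-1/7*, -5:-1/5
[7] O move#4: -3:-1/4, -5:+1/2*
[2] end (terminal -1, X#5); searched 18 to 11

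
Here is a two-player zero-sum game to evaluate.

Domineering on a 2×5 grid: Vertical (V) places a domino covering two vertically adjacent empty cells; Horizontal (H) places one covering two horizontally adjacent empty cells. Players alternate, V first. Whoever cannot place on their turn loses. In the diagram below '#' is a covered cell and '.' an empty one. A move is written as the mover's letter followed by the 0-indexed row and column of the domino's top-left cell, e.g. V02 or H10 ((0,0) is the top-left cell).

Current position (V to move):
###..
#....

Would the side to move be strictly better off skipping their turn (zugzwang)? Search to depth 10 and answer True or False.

ply 1, V at ###../#.... | V03=+1→####./#..#.*; V04=-1→###.#/#...#
ply 2, H at ####./#..#. | H11=-1→####./####.*
ply 3, V at ####./####. | V04=+1→#####/#####*
ply 4: #####/##### is terminal -1 (H); from ###../#.... depth 10
suppose V passes — search the same position with H to move:
pass> ply 1, H at ###../#.... | H03=+1→#####/#....*; H11=-1→###../###..; H12=-1→###../#.##.; H13=+1→###../#..##
pass> ply 2: #####/#.... is terminal -1 (V); from ###../#.... depth 10
for V: play +1, pass -1

zugzwang(###../#...., V) = False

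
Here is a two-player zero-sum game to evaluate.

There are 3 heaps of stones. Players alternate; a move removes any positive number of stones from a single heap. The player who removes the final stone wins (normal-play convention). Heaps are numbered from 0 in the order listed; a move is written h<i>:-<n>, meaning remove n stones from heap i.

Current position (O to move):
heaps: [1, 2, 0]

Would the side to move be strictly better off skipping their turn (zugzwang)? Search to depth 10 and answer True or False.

ply 1, O at (1,2,0) | h0:-1=-1→(0,2,0); h1:-1=+1→(1,1,0)*; h1:-2=-1→(1,0,0)
ply 2, X at (1,1,0) | h0:-1=-1→(0,1,0)*; h1:-1=-1→(1,0,0)
ply 3, O at (0,1,0) | h1:-1=+1→(0,0,0)*
ply 4: (0,0,0) is terminal -1 (X); from (1,2,0) depth 10
if O skipped the turn, X would face:
~ ply 1, X at (1,2,0) | h0:-1=-1→(0,2,0); h1:-1=+1→(1,1,0)*; h1:-2=-1→(1,0,0)
~ ply 2, O at (1,1,0) | h0:-1=-1→(0,1,0)*; h1:-1=-1→(1,0,0)
~ ply 3, X at (0,1,0) | h1:-1=+1→(0,0,0)*
~ ply 4: (0,0,0) is terminal -1 (O); from (1,2,0) depth 10
compare (O): move=+1 vs pass=-1

zugzwang((1,2,0), O) = False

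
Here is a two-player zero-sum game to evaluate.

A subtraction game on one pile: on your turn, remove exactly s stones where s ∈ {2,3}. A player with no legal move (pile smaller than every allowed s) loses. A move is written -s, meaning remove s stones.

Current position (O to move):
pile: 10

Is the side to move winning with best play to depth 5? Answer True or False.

O winning at [10]: False

[10] O move#1: -2:-1/8*, -3:-1/7
[8] X move#2: -2:+1/6*, -3:+1/5
[6] O move#3: -2:-1/4*, -3:-1/3
[4] X move#4: -2:-1/2, -3:+1/1*
[1] end (terminal -1, O#5); searched 10 to 5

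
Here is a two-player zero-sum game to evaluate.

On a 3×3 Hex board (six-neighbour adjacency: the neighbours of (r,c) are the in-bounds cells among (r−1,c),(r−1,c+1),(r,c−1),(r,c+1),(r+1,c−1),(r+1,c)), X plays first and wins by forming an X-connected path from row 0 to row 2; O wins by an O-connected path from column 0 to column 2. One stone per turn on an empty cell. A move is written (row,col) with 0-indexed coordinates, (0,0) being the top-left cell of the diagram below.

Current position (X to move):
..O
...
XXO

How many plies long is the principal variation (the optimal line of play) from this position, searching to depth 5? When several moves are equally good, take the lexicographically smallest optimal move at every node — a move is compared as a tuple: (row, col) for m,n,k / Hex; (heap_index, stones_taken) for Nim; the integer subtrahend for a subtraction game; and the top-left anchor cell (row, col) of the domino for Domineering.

p1 X@[..O/.../XXO]: (0,0)[X.O/.../XXO]-1 (0,1)[.XO/.../XXO]+1* (1,0)[..O/X../XXO]+1 (1,1)[..O/.X./XXO]-1 (1,2)[..O/..X/XXO]-1
p2 O@[.XO/.../XXO]: (0,0)[OXO/.../XXO]-1* (1,0)[.XO/O../XXO]-1 (1,1)[.XO/.O./XXO]-1 (1,2)[.XO/..O/XXO]-1
p3 X@[OXO/.../XXO]: (1,0)[OXO/X../XXO]+1* (1,1)[OXO/.X./XXO]+1 (1,2)[OXO/..X/XXO]+1
p4 O@[OXO/X../XXO] terminal -1; root [..O/.../XXO] d5

PV length from [..O/.../XXO]: 3 plies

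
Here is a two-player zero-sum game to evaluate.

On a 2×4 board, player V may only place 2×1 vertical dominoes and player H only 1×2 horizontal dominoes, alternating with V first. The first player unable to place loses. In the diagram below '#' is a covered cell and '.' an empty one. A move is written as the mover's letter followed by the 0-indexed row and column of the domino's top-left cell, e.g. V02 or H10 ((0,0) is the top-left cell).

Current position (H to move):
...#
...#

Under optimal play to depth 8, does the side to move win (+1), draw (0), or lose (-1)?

value(...#/...#, H) = +1

p1 H@[...#/...#]: H00[##.#/...#]+1* H01[.###/...#]+1 H10[...#/##.#]+1 H11[...#/.###]+1
p2 V@[##.#/...#]: V02[####/..##]-1*
p3 H@[####/..##]: H10[####/####]+1*
p4 V@[####/####] terminal -1; root [...#/...#] d8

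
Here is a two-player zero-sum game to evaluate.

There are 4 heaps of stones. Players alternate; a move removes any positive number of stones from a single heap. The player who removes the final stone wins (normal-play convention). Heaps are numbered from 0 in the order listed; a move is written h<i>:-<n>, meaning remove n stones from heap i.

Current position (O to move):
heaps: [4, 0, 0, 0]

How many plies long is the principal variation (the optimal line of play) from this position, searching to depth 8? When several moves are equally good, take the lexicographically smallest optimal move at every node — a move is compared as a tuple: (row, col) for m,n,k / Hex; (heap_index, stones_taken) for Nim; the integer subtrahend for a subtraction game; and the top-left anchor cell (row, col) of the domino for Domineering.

[(4,0,0,0)] O move#1: h0:-1:-1/(3,0,0,0), h0:-2:-1/(2,0,0,0), h0:-3:-1/(1,0,0,0), h0:-4:+1/(0,0,0,0)*
[(0,0,0,0)] end (terminal -1, X#2); searched (4,0,0,0) to 8

PV length from [(4,0,0,0)]: 1 ply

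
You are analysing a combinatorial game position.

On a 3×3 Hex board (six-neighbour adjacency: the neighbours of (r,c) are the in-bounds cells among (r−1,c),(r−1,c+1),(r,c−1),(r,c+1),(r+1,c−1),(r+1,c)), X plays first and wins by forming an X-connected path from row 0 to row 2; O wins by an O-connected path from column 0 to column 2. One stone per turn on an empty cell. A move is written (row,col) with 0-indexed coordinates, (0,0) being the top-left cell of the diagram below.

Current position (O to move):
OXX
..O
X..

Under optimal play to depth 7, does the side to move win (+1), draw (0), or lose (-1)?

value(OXX/..O/X.., O) = -1

p1 O@[OXX/..O/X..]: (1,0)[OXX/O.O/X..]-1* (1,1)[OXX/.OO/X..]-1 (2,1)[OXX/..O/XO.]-1 (2,2)[OXX/..O/X.O]-1
p2 X@[OXX/O.O/X..]: (1,1)[OXX/OXO/X..]+1* (2,1)[OXX/O.O/XX.]-1 (2,2)[OXX/O.O/X.X]-1
p3 O@[OXX/OXO/X..] terminal -1; root [OXX/..O/X..] d7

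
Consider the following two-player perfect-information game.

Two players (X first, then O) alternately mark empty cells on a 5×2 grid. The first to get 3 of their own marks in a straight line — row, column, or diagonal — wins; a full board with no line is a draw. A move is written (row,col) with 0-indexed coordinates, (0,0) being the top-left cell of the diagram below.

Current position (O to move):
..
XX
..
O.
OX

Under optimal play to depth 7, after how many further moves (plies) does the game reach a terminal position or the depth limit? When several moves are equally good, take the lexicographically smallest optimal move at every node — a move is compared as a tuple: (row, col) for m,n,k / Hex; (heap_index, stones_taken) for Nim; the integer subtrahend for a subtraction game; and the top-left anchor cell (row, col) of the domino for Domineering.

ply 1, O at ../XX/../O./OX | (0,0)=+0→O./XX/../O./OX; (0,1)=+0→.O/XX/../O./OX; (2,0)=+1→../XX/O./O./OX*; (2,1)=+0→../XX/.O/O./OX; (3,1)=+0→../XX/../OO/OX
ply 2: ../XX/O./O./OX is terminal -1 (X); from ../XX/../O./OX depth 7

PV length from [../XX/../O./OX]: 1 ply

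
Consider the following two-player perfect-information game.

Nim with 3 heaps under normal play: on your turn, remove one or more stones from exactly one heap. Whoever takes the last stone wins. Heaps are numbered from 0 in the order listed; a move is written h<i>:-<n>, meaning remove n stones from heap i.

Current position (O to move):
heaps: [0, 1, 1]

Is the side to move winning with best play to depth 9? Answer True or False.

p1 O@[(0,1,1)]: h1:-1[(0,0,1)]-1* h2:-1[(0,1,0)]-1
p2 X@[(0,0,1)]: h2:-1[(0,0,0)]+1*
p3 O@[(0,0,0)] terminal -1; root [(0,1,1)] d9

O winning at [(0,1,1)]: False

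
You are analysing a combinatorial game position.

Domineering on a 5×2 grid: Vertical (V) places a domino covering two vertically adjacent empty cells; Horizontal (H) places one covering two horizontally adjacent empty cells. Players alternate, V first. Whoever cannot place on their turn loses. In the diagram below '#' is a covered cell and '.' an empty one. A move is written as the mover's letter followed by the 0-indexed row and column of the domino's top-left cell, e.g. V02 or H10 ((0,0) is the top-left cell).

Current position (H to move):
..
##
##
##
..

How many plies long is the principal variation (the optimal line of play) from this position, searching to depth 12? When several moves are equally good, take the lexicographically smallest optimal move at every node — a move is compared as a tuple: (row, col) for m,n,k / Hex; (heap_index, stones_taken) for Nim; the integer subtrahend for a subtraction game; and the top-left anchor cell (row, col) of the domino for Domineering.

[../##/##/##/..] H move#1: H00:+1/##/##/##/##/..*, H40:+1/../##/##/##/##
[##/##/##/##/..] end (terminal -1, V#2); searched ../##/##/##/.. to 12

PV length from [../##/##/##/..]: 1 ply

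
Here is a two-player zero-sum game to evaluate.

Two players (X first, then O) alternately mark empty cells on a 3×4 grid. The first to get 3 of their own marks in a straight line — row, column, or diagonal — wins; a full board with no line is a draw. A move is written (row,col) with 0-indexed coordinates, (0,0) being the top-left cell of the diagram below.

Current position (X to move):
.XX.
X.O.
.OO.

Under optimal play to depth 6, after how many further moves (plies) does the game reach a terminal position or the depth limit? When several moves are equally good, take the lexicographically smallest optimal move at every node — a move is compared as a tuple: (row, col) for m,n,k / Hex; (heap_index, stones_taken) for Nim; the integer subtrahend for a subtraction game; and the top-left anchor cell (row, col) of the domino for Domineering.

PV length from [.XX./X.O./.OO.]: 1 ply

[.XX./X.O./.OO.] X move#1: (0,0):+1/XXX./X.O./.OO.*, (0,3):+1/.XXX/X.O./.OO., (1,1):-1/.XX./XXO./.OO., (1,3):-1/.XX./X.OX/.OO., (2,0):-1/.XX./X.O./XOO., (2,3):-1/.XX./X.O./.OOX
[XXX./X.O./.OO.] end (terminal -1, O#2); searched .XX./X.O./.OO. to 6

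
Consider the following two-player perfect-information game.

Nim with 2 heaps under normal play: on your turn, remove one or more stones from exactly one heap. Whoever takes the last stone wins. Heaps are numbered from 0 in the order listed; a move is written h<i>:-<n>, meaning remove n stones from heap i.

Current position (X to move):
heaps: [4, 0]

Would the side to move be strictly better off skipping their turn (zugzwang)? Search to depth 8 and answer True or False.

p1 X@[(4,0)]: h0:-1[(3,0)]-1 h0:-2[(2,0)]-1 h0:-3[(1,0)]-1 h0:-4[(0,0)]+1*
p2 O@[(0,0)] terminal -1; root [(4,0)] d8
pass branch (O moves first from the same position):
  | p1 O@[(4,0)]: h0:-1[(3,0)]-1 h0:-2[(2,0)]-1 h0:-3[(1,0)]-1 h0:-4[(0,0)]+1*
  | p2 X@[(0,0)] terminal -1; root [(4,0)] d8
X moving scores +1; X passing scores -1

zugzwang((4,0), X) = False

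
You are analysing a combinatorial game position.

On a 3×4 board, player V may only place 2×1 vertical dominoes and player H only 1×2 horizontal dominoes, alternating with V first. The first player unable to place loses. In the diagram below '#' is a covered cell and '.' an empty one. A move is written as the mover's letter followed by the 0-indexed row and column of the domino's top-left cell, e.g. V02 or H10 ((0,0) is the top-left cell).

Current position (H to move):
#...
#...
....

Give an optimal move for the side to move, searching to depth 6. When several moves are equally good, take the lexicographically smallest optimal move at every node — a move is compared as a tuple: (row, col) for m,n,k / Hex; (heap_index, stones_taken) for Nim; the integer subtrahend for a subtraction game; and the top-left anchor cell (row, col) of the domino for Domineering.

[#.../#.../....] H move#1: H01:-1/###./#.../...., H02:-1/#.##/#.../...., H11:+1/#.../###./....*, H12:+1/#.../#.##/...., H20:-1/#.../#.../##.., H21:-1/#.../#.../.##., H22:-1/#.../#.../..##
[#.../###./....] V move#2: V03:-1/#..#/####/....*, V13:-1/#.../####/...#
[#..#/####/....] H move#3: H01:+1/####/####/....*, H20:+1/#..#/####/##.., H21:+1/#..#/####/.##., H22:+1/#..#/####/..##
[####/####/....] end (terminal -1, V#4); searched #.../#.../.... to 6

H's best at [#.../#.../....]: H11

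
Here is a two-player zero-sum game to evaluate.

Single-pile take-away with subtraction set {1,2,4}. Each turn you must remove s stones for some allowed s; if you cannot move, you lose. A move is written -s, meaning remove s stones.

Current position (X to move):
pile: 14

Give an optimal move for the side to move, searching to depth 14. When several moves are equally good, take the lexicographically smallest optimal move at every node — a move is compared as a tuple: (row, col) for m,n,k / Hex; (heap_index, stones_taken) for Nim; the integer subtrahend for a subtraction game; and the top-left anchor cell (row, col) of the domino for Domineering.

[14] X move#1: -1:-1/13, -2:+1/12*, -4:-1/10
[12] O move#2: -1:-1/11*, -2:-1/10, -4:-1/8
[11] X move#3: -1:-1/10, -2:+1/9*, -4:-1/7
[9] O move#4: -1:-1/8*, -2:-1/7, -4:-1/5
[8] X move#5: -1:-1/7, -2:+1/6*, -4:-1/4
[6] O move#6: -1:-1/5*, -2:-1/4, -4:-1/2
[5] X move#7: -1:-1/4, -2:+1/3*, -4:-1/1
[3] O move#8: -1:-1/2*, -2:-1/1
[2] X move#9: -1:-1/1, -2:+1/0*
[0] end (terminal -1, O#10); searched 14 to 14

X's best at [14]: -2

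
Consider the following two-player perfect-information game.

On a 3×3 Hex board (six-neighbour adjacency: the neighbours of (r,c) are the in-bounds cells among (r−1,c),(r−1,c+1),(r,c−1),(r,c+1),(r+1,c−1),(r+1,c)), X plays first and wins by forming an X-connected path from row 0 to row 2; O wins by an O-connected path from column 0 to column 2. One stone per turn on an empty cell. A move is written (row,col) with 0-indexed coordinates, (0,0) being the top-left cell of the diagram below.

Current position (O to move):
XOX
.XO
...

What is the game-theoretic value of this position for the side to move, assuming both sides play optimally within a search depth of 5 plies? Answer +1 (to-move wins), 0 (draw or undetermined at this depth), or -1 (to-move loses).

p1 O@[XOX/.XO/...]: (1,0)[XOX/OXO/...]-1* (2,0)[XOX/.XO/O..]-1 (2,1)[XOX/.XO/.O.]-1 (2,2)[XOX/.XO/..O]-1
p2 X@[XOX/OXO/...]: (2,0)[XOX/OXO/X..]+1* (2,1)[XOX/OXO/.X.]+1 (2,2)[XOX/OXO/..X]+1
p3 O@[XOX/OXO/X..] terminal -1; root [XOX/.XO/...] d5

value(XOX/.XO/..., O) = -1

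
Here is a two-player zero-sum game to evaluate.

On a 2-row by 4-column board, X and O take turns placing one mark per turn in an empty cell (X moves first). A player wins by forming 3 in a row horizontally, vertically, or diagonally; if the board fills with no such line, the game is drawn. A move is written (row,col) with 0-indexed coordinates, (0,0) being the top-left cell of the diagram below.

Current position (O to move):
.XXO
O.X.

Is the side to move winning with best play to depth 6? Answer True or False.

ply 1, O at .XXO/O.X. | (0,0)=+0→OXXO/O.X.*; (1,1)=-1→.XXO/OOX.; (1,3)=-1→.XXO/O.XO
ply 2, X at OXXO/O.X. | (1,1)=+0→OXXO/OXX.*; (1,3)=+0→OXXO/O.XX
ply 3, O at OXXO/OXX. | (1,3)=+0→OXXO/OXXO*
ply 4: OXXO/OXXO is terminal +0 (X); from .XXO/O.X. depth 6

O winning at [.XXO/O.X.]: False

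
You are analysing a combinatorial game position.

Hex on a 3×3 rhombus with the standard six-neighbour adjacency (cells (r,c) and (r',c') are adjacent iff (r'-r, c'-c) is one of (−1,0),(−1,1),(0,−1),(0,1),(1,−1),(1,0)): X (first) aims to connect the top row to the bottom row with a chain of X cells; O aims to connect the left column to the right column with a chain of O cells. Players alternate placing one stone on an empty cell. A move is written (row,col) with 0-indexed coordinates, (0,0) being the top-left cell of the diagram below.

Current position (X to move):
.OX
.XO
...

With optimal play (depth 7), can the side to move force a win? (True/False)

p1 X@[.OX/.XO/...]: (0,0)[XOX/.XO/...]+1* (1,0)[.OX/XXO/...]+1 (2,0)[.OX/.XO/X..]+1 (2,1)[.OX/.XO/.X.]+1 (2,2)[.OX/.XO/..X]+1
p2 O@[XOX/.XO/...]: (1,0)[XOX/OXO/...]-1* (2,0)[XOX/.XO/O..]-1 (2,1)[XOX/.XO/.O.]-1 (2,2)[XOX/.XO/..O]-1
p3 X@[XOX/OXO/...]: (2,0)[XOX/OXO/X..]+1* (2,1)[XOX/OXO/.X.]+1 (2,2)[XOX/OXO/..X]+1
p4 O@[XOX/OXO/X..] terminal -1; root [.OX/.XO/...] d7

X winning at [.OX/.XO/...]: True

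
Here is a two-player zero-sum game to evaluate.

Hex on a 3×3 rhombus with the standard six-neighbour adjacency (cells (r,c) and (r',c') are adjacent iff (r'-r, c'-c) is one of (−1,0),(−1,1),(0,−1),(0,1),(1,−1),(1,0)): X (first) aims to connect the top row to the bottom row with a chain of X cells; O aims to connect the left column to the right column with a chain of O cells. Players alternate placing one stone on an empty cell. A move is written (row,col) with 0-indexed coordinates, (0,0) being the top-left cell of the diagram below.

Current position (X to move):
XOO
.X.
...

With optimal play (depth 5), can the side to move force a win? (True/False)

p1 X@[XOO/.X./...]: (1,0)[XOO/XX./...]+1* (1,2)[XOO/.XX/...]-1 (2,0)[XOO/.X./X..]-1 (2,1)[XOO/.X./.X.]-1 (2,2)[XOO/.X./..X]-1
p2 O@[XOO/XX./...]: (1,2)[XOO/XXO/...]-1* (2,0)[XOO/XX./O..]-1 (2,1)[XOO/XX./.O.]-1 (2,2)[XOO/XX./..O]-1
p3 X@[XOO/XXO/...]: (2,0)[XOO/XXO/X..]+1* (2,1)[XOO/XXO/.X.]+1 (2,2)[XOO/XXO/..X]+1
p4 O@[XOO/XXO/X..] terminal -1; root [XOO/.X./...] d5

X winning at [XOO/.X./...]: True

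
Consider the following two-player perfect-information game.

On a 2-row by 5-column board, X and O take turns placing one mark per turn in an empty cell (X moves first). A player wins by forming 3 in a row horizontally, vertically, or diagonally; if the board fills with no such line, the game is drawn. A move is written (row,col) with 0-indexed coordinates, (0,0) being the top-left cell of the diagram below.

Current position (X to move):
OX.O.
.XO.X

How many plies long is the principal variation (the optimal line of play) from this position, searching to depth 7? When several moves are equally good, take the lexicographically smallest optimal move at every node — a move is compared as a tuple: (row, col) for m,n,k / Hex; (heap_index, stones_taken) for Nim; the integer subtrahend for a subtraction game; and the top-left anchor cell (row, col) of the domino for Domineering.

[OX.O./.XO.X] X move#1: (0,2):+0/OXXO./.XO.X*, (0,4):+0/OX.OX/.XO.X, (1,0):+0/OX.O./XXO.X, (1,3):+0/OX.O./.XOXX
[OXXO./.XO.X] O move#2: (0,4):+0/OXXOO/.XO.X*, (1,0):+0/OXXO./OXO.X, (1,3):+0/OXXO./.XOOX
[OXXOO/.XO.X] X move#3: (1,0):+0/OXXOO/XXO.X*, (1,3):+0/OXXOO/.XOXX
[OXXOO/XXO.X] O move#4: (1,3):+0/OXXOO/XXOOX*
[OXXOO/XXOOX] end (terminal +0, X#5); searched OX.O./.XO.X to 7

PV length from [OX.O./.XO.X]: 4 plies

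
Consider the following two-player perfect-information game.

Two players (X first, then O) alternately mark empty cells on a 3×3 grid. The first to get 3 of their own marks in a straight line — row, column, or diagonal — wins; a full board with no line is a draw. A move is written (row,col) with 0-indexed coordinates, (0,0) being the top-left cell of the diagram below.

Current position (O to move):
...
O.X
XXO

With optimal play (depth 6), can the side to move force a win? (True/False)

ply 1, O at .../O.X/XXO | (0,0)=-1→O../O.X/XXO; (0,1)=+0→.O./O.X/XXO*; (0,2)=+0→..O/O.X/XXO; (1,1)=+0→.../OOX/XXO
ply 2, X at .O./O.X/XXO | (0,0)=+0→XO./O.X/XXO*; (0,2)=+0→.OX/O.X/XXO; (1,1)=+0→.O./OXX/XXO
ply 3, O at XO./O.X/XXO | (0,2)=+0→XOO/O.X/XXO*; (1,1)=+0→XO./OOX/XXO
ply 4, X at XOO/O.X/XXO | (1,1)=+0→XOO/OXX/XXO*
ply 5: XOO/OXX/XXO is terminal +0 (O); from .../O.X/XXO depth 6

O winning at [.../O.X/XXO]: False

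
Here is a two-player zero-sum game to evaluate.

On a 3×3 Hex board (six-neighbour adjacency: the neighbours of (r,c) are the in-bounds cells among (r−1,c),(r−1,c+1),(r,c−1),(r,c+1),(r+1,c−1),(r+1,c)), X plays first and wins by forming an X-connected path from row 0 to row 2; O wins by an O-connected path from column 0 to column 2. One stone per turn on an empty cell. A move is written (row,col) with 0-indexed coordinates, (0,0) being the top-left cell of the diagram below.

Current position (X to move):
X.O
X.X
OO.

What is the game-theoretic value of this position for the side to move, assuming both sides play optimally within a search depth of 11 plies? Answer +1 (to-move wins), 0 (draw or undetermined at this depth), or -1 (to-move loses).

p1 X@[X.O/X.X/OO.]: (0,1)[XXO/X.X/OO.]-1* (1,1)[X.O/XXX/OO.]-1 (2,2)[X.O/X.X/OOX]-1
p2 O@[XXO/X.X/OO.]: (1,1)[XXO/XOX/OO.]+1* (2,2)[XXO/X.X/OOO]+1
p3 X@[XXO/XOX/OO.] terminal -1; root [X.O/X.X/OO.] d11

value(X.O/X.X/OO., X) = -1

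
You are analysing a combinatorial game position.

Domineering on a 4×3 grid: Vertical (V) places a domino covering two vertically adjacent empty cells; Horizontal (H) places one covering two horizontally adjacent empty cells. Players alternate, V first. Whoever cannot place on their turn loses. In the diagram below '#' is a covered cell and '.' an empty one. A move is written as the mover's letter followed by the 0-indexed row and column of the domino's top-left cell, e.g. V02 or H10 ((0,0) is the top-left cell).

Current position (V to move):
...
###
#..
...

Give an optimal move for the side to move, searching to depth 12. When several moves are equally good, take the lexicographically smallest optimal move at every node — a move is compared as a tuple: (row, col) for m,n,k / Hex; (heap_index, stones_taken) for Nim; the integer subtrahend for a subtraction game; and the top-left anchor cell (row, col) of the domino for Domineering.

V's best at [.../###/#../...]: V21

ply 1, V at .../###/#../... | V21=+1→.../###/##./.#.*; V22=-1→.../###/#.#/..#
ply 2, H at .../###/##./.#. | H00=-1→##./###/##./.#.*; H01=-1→.##/###/##./.#.
ply 3, V at ##./###/##./.#. | V22=+1→##./###/###/.##*
ply 4: ##./###/###/.## is terminal -1 (H); from .../###/#../... depth 12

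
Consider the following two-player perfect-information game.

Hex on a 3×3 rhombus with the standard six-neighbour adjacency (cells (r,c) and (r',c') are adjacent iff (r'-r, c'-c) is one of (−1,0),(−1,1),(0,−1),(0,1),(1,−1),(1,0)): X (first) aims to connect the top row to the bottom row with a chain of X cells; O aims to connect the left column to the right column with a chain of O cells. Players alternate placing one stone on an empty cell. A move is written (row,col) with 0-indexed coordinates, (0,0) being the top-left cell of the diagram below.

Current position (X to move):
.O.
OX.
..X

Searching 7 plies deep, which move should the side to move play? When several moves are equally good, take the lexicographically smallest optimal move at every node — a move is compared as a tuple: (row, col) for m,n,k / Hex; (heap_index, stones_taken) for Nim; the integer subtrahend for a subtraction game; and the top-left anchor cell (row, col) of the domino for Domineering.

[.O./OX./..X] X move#1: (0,0):-1/XO./OX./..X, (0,2):+1/.OX/OX./..X*, (1,2):-1/.O./OXX/..X, (2,0):-1/.O./OX./X.X, (2,1):-1/.O./OX./.XX
[.OX/OX./..X] O move#2: (0,0):-1/OOX/OX./..X*, (1,2):-1/.OX/OXO/..X, (2,0):-1/.OX/OX./O.X, (2,1):-1/.OX/OX./.OX
[OOX/OX./..X] X move#3: (1,2):+1/OOX/OXX/..X*, (2,0):+1/OOX/OX./X.X, (2,1):+1/OOX/OX./.XX
[OOX/OXX/..X] end (terminal -1, O#4); searched .O./OX./..X to 7

X's best at [.O./OX./..X]: (0,2)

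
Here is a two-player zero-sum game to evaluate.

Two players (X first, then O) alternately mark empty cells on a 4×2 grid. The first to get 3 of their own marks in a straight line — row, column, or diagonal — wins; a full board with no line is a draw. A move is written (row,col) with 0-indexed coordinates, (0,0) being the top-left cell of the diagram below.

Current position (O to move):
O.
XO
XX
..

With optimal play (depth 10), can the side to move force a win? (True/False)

p1 O@[O./XO/XX/..]: (0,1)[OO/XO/XX/..]-1 (3,0)[O./XO/XX/O.]+0* (3,1)[O./XO/XX/.O]-1
p2 X@[O./XO/XX/O.]: (0,1)[OX/XO/XX/O.]+0* (3,1)[O./XO/XX/OX]+0
p3 O@[OX/XO/XX/O.]: (3,1)[OX/XO/XX/OO]+0*
p4 X@[OX/XO/XX/OO] terminal +0; root [O./XO/XX/..] d10

O winning at [O./XO/XX/..]: False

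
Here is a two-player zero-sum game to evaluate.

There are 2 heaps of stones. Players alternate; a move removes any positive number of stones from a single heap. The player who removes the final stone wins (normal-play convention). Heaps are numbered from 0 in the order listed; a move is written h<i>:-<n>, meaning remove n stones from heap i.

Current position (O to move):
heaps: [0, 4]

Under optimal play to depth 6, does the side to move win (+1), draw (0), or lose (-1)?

[(0,4)] O move#1: h1:-1:-1/(0,3), h1:-2:-1/(0,2), h1:-3:-1/(0,1), h1:-4:+1/(0,0)*
[(0,0)] end (terminal -1, X#2); searched (0,4) to 6

value((0,4), O) = +1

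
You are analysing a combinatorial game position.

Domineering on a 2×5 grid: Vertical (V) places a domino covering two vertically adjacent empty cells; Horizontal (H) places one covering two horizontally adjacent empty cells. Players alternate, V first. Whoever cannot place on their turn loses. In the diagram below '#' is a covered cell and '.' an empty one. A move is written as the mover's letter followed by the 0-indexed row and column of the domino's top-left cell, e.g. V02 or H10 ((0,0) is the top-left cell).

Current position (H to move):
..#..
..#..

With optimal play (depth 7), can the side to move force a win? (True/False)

p1 H@[..#../..#..]: H00[###../..#..]-1* H03[..###/..#..]-1 H10[..#../###..]-1 H13[..#../..###]-1
p2 V@[###../..#..]: V03[####./..##.]+1* V04[###.#/..#.#]+1
p3 H@[####./..##.]: H10[####./####.]-1*
p4 V@[####./####.]: V04[#####/#####]+1*
p5 H@[#####/#####] terminal -1; root [..#../..#..] d7

H winning at [..#../..#..]: False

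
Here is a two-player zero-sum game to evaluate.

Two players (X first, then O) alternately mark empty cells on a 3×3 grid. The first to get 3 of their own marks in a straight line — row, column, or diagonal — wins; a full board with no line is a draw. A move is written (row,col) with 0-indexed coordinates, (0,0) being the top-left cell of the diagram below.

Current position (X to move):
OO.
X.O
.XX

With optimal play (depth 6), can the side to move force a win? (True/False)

X winning at [OO./X.O/.XX]: True

ply 1, X at OO./X.O/.XX | (0,2)=+0→OOX/X.O/.XX; (1,1)=-1→OO./XXO/.XX; (2,0)=+1→OO./X.O/XXX*
ply 2: OO./X.O/XXX is terminal -1 (O); from OO./X.O/.XX depth 6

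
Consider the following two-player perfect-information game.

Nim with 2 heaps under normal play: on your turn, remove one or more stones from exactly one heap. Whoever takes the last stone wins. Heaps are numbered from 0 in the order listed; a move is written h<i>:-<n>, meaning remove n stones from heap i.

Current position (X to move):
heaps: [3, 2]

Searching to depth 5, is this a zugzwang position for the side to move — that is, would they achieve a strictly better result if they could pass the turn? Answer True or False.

p1 X@[(3,2)]: h0:-1[(2,2)]+1* h0:-2[(1,2)]-1 h0:-3[(0,2)]-1 h1:-1[(3,1)]-1 h1:-2[(3,0)]-1
p2 O@[(2,2)]: h0:-1[(1,2)]-1* h0:-2[(0,2)]-1 h1:-1[(2,1)]-1 h1:-2[(2,0)]-1
p3 X@[(1,2)]: h0:-1[(0,2)]-1 h1:-1[(1,1)]+1* h1:-2[(1,0)]-1
p4 O@[(1,1)]: h0:-1[(0,1)]-1* h1:-1[(1,0)]-1
p5 X@[(0,1)]: h1:-1[(0,0)]+1*
p6 O@[(0,0)] terminal -1; root [(3,2)] d5
pass branch (O moves first from the same position):
  | p1 O@[(3,2)]: h0:-1[(2,2)]+1* h0:-2[(1,2)]-1 h0:-3[(0,2)]-1 h1:-1[(3,1)]-1 h1:-2[(3,0)]-1
  | p2 X@[(2,2)]: h0:-1[(1,2)]-1* h0:-2[(0,2)]-1 h1:-1[(2,1)]-1 h1:-2[(2,0)]-1
  | p3 O@[(1,2)]: h0:-1[(0,2)]-1 h1:-1[(1,1)]+1* h1:-2[(1,0)]-1
  | p4 X@[(1,1)]: h0:-1[(0,1)]-1* h1:-1[(1,0)]-1
  | p5 O@[(0,1)]: h1:-1[(0,0)]+1*
  | p6 X@[(0,0)] terminal -1; root [(3,2)] d5
X moving scores +1; X passing scores -1

zugzwang((3,2), X) = False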